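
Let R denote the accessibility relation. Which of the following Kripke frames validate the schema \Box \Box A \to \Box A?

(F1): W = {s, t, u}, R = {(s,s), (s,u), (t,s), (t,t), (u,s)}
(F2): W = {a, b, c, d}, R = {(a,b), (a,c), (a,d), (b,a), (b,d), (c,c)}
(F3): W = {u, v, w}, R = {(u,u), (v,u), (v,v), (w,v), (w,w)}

(F1), (F3)

This is the axiom for density; its first-order frame correspondent is \forall x \forall y (Rxy \to \exists z (Rxz \wedge Rzy)).
(F1): satisfies the condition.
(F2): fails — Rab but no z with Raz and Rzb.
(F3): satisfies the condition.
Valid on: (F1), (F3).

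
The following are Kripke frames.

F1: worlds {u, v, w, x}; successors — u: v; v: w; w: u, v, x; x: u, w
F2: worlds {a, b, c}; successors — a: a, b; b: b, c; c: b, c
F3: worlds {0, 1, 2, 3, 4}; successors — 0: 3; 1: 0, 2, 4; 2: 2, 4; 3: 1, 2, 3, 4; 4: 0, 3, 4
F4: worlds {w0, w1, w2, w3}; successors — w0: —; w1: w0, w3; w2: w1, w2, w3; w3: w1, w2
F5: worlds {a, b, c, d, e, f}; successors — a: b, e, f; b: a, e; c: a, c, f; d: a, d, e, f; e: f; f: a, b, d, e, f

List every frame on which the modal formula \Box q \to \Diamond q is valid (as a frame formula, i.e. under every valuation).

This is the axiom for seriality; its first-order frame correspondent is \forall x \exists y Rxy.
F1: ✓.
F2: ✓.
F3: ✓.
F4: fails — world w0 has no successor.
F5: ✓.
Valid on: F1, F2, F3, F5.

F1, F2, F3, F5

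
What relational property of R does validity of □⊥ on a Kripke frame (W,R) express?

□⊥ is valid iff no world has any successor (otherwise □⊥ fails at any world with one).

Emptiness of R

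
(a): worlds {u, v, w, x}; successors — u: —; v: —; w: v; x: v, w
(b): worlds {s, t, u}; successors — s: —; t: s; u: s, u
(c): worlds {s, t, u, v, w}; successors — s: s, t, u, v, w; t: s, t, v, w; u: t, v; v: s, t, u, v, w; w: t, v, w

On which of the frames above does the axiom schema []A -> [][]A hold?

The schema corresponds to transitivity: forall x forall y forall z (Rxy & Ryz -> Rxz).
(a): holds.
(b): holds.
(c): fails — Ruv and Rvs but not Rus.

(a), (b)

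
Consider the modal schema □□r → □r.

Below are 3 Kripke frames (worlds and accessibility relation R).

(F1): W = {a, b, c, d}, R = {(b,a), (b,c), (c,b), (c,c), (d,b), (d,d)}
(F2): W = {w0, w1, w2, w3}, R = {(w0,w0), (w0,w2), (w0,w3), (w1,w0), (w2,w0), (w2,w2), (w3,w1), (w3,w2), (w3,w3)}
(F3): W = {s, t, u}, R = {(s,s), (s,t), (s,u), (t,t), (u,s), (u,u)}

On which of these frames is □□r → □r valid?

The schema corresponds to density: ∀x ∀y (Rxy → ∃z (Rxz ∧ Rzy)).
(F1): fails — Rba but no z with Rbz and Rza.
(F2): satisfies the condition.
(F3): satisfies the condition.
Valid on: (F2), (F3).

(F2), (F3)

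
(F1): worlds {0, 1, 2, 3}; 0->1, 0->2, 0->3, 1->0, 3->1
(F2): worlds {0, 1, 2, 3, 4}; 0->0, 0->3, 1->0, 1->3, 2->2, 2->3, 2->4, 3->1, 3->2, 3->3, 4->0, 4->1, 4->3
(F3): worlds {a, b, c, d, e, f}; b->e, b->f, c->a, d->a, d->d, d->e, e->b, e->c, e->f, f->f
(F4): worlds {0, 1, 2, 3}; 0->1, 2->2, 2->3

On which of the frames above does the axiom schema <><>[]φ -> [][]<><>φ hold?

Frame correspondent (Sahlqvist): forall x forall y forall z ((x R^2 y & x R^2 z) -> exists w (yRw & z R^2 w)) — i.e. a generalized confluence (Geach) condition.
(F1): fails — 0R²1, 0R²1 but no w with 1Rw and 1R²w.
(F2): condition met.
(F3): fails — bR²b, bR²c but no w with bRw and cR²w.
(F4): fails — 2R²2, 2R²3 but no w with 2Rw and 3R²w.
Valid on: (F2).

(F2)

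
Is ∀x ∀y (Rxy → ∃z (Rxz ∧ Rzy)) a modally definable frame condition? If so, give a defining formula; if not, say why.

Yes, by □□q → □q

Yes: it is density, defined by the C4 schema □□q → □q.
Suppose □□q→□q is valid. Take Rxy and set V(q)={w : xR²w}. Then □□q at x, so □q at x, so q at y, i.e. ∃z(Rxz∧Rzy).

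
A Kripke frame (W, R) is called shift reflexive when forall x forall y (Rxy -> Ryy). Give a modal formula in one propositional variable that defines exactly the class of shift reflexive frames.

□(□s → s)

The condition is shift-reflexivity. The T□ schema □(□s → s) defines it.
Suppose □(□s→s) is valid. Take Rxy and set V(s)={w : Ryw}. Then at y, □s holds; since □(□s→s) at x, □s→s at y, so s at y, i.e. Ryy.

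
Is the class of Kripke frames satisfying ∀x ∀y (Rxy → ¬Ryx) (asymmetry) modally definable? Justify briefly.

Not modally definable

Modal frame validity is preserved under surjective bounded morphisms.
The 3-cycle (worlds a,b,c with a→b→c→a) is asymmetric. Mapping every world to a single reflexive point • is a surjective bounded morphism, and the reflexive point is not asymmetric (R•• but asymmetry requires ¬R••).
So the class is not modally definable.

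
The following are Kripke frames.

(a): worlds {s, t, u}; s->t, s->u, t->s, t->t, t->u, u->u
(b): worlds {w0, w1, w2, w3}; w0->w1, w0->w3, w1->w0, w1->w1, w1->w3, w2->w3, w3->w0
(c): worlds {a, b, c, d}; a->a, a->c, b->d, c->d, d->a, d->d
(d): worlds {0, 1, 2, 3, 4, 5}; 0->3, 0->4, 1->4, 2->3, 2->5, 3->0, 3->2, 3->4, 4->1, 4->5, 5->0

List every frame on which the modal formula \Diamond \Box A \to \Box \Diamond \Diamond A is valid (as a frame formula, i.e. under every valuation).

(a), (c)

Frame correspondent (Sahlqvist): \forall x \forall y \forall z ((xRy \wedge xRz) \to \exists w (yRw \wedge z R^2 w)) — i.e. a generalized confluence (Geach) condition.
(a): holds.
(b): fails — w0Rw3, w0Rw3 but no w with w3Rw and w3R²w.
(c): holds.
(d): fails — 0R4, 0R4 but no w with 4Rw and 4R²w.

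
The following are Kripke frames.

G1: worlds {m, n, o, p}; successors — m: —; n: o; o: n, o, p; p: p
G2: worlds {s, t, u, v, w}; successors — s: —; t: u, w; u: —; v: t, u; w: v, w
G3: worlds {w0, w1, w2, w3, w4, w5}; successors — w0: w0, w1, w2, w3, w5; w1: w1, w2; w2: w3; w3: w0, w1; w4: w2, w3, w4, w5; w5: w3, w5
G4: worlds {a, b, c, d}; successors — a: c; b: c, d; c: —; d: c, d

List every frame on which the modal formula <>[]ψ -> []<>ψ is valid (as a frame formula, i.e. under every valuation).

none

The schema corresponds to convergence: forall x forall y forall z (Rxy & Rxz -> exists w (Ryw & Rzw)).
G1: fails — Ron and Rop but n and p have no common successor.
G2: fails — Rtw and Rtu but w and u have no common successor.
G3: fails — Rw0w5 and Rw0w1 but w5 and w1 have no common successor.
G4: fails — Rac and Rac but c and c have no common successor.
Valid on no frame.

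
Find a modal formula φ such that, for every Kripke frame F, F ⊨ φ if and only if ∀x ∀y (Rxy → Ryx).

q → □◇q

This is symmetry; the standard corresponding axiom is B: q → □◇q.
Suppose q→□◇q is valid. Take Rxy and set V(q)={x}. Then q at x, so □◇q at x, so ◇q at y, so some z with Ryz has q; z=x, i.e. Ryx.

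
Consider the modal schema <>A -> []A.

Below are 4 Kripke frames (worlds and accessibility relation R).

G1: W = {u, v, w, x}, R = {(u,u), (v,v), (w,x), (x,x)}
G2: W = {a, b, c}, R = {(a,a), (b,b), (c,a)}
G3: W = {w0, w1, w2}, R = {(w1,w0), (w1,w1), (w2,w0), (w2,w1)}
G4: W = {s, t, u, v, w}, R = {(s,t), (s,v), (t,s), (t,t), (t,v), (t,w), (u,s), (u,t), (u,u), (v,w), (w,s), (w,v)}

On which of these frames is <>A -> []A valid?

Frame correspondent (Sahlqvist): forall x forall y forall z (Rxy & Rxz -> y = z) — i.e. partial functionality.
G1: ✓.
G2: ✓.
G3: fails — w1 sees both w0 and w1.
G4: fails — s sees both t and v.
Valid on: G1, G2.

G1, G2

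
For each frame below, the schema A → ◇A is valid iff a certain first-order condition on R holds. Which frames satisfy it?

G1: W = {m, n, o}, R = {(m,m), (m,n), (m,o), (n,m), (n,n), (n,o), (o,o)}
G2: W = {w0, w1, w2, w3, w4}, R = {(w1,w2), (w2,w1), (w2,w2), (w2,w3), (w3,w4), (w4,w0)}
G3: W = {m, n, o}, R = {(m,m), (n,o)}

Frame correspondent (Sahlqvist): ∀x Rxx — i.e. reflexivity.
G1: satisfies the condition.
G2: fails — world w0 does not see itself.
G3: fails — world n does not see itself.
Valid on: G1.

G1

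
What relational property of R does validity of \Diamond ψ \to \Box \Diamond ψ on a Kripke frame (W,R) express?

This schema is the 5 axiom.
It corresponds to the Euclidean property: \forall x \forall y \forall z (Rxy \wedge Rxz \to Ryz).

the Euclidean property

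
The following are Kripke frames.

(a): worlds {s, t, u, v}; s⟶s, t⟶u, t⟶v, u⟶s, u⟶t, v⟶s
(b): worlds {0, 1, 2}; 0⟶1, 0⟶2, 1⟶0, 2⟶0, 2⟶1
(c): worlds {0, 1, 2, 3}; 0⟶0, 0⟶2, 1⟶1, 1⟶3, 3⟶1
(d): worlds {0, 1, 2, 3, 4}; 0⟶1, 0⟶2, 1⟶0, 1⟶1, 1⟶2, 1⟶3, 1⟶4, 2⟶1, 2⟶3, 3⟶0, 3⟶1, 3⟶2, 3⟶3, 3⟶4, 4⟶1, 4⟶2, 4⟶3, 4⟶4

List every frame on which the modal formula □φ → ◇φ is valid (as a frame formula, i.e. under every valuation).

(a), (b), (d)

The schema corresponds to seriality: ∀x ∃y Rxy.
(a): condition met.
(b): condition met.
(c): fails — world 2 has no successor.
(d): condition met.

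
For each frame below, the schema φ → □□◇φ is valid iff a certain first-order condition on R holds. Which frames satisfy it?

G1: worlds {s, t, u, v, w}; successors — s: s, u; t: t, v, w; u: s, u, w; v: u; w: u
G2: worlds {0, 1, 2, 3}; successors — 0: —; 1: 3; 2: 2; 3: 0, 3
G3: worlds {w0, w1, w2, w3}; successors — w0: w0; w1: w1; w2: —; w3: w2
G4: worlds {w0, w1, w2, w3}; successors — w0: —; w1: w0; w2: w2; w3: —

G3, G4

This is the axiom for a generalized confluence (Geach) condition; its first-order frame correspondent is ∀x ∀z (xR²z → ∃w (x = w ∧ zRw)).
G1: fails — sR²w but no w* with s=w* and wRw*.
G2: fails — 1R²0 but no w with 1=w and 0Rw.
G3: holds.
G4: holds.
Valid on: G3, G4.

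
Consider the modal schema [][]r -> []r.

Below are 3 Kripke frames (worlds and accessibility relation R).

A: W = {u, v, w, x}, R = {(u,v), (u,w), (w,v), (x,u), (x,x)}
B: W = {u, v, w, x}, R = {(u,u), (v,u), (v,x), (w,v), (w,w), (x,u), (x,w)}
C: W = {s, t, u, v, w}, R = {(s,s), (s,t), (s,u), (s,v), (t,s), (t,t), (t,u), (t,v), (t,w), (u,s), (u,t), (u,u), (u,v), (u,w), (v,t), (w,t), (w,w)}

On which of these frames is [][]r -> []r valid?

Frame correspondent (Sahlqvist): forall x forall y (Rxy -> exists z (Rxz & Rzy)) — i.e. density.
A: fails — Ruw but no z with Ruz and Rzw.
B: fails — Rvx but no z with Rvz and Rzx.
C: ✓.

C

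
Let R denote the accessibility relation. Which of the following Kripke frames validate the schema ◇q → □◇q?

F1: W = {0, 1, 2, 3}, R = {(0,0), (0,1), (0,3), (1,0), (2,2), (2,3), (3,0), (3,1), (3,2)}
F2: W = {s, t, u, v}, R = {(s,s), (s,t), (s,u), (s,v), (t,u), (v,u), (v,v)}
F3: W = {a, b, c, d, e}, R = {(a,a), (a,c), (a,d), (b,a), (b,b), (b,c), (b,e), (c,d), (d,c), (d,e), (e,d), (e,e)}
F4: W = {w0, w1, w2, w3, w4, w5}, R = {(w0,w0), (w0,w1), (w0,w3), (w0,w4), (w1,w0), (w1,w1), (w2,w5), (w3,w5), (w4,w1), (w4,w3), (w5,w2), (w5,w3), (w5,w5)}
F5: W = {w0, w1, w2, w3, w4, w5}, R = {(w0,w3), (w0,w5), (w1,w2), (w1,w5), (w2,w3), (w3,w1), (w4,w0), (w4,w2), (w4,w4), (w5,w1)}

none

Frame correspondent (Sahlqvist): ∀x ∀y ∀z (Rxy ∧ Rxz → Ryz) — i.e. the Euclidean property.
F1: fails — R01 and R01 but not R11.
F2: fails — Rsv and Rss but not Rvs.
F3: fails — Rac and Raa but not Rca.
F4: fails — Rw0w4 and Rw0w4 but not Rw4w4.
F5: fails — Rw0w5 and Rw0w5 but not Rw5w5.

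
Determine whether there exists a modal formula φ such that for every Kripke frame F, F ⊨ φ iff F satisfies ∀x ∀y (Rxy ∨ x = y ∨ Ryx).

If a class were modally definable it would be closed under disjoint unions (Goldblatt–Thomason).
Take 4 disjoint single-world reflexive frames: each is trivially connected, but their disjoint union has 4 worlds with no edge between distinct components, so it is not connected.
So the class is not modally definable.

Not modally definable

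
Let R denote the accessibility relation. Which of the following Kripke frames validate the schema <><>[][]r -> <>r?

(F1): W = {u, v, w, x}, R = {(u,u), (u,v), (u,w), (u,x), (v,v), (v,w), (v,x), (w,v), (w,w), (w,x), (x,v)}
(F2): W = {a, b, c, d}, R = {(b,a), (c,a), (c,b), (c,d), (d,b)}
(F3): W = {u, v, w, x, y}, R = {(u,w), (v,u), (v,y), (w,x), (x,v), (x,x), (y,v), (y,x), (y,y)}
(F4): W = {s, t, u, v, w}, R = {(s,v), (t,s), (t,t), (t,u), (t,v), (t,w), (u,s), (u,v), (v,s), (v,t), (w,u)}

This is the axiom for a generalized confluence (Geach) condition; its first-order frame correspondent is forall x forall y (x R^2 y -> exists w (y R^2 w & xRw)).
(F1): satisfies the condition.
(F2): fails — cR²a but no w with aR²w and cRw.
(F3): fails — uR²x but no t with xR²t and uRt.
(F4): fails — sR²s but no w* with sR²w* and sRw*.

(F1)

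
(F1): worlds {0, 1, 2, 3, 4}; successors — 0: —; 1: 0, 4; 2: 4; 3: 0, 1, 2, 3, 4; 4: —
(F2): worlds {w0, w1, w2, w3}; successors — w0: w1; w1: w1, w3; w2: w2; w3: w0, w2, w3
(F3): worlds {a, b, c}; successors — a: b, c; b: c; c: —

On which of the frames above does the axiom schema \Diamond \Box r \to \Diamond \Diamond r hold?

The schema corresponds to a generalized confluence (Geach) condition: \forall x \forall y (xRy \to \exists w (yRw \wedge x R^2 w)).
(F1): fails — 1R0 but no w with 0Rw and 1R²w.
(F2): holds.
(F3): fails — aRc but no w with cRw and aR²w.

(F2)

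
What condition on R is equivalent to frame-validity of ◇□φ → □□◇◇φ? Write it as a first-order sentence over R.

∀x ∀y ∀z ((xRy ∧ xR²z) → ∃w (yRw ∧ zR²w))

This is a Sahlqvist (Geach-type) schema ◇^1□^1φ → □^2◇^2φ.
First-order correspondent: ∀x ∀y ∀z ((xRy ∧ xR²z) → ∃w (yRw ∧ zR²w)).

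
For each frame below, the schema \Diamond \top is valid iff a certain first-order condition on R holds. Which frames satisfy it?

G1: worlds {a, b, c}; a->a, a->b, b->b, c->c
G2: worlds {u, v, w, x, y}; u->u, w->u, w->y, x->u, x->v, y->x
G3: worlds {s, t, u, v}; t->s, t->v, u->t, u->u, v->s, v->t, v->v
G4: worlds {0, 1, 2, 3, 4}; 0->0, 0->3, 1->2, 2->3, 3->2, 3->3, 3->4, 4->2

G1, G4

This is the axiom for seriality; its first-order frame correspondent is \forall x \exists y Rxy.
G1: satisfies the condition.
G2: fails — world v has no successor.
G3: fails — world s has no successor.
G4: satisfies the condition.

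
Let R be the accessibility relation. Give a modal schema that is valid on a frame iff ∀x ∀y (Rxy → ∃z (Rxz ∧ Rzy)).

The condition is density. The C4 schema □□s → □s defines it.
Suppose □□s→□s is valid. Take Rxy and set V(s)={w : xR²w}. Then □□s at x, so □s at x, so s at y, i.e. ∃z(Rxz∧Rzy).

□□s → □s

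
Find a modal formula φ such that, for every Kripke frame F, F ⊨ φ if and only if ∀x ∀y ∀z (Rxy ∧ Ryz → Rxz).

□p → □□p

The condition is transitivity. The 4 schema □p → □□p defines it.
Suppose □p→□□p is valid. Take Rxy, Ryz and set V(p)={w : Rxw}. Then □p at x, so □□p at x, so □p at y, so p at z, i.e. Rxz.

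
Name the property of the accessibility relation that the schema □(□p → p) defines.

shift-reflexivity: ∀x ∀y (Rxy → Ryy)

This schema is the T□ axiom.
Its frame correspondent is shift-reflexivity — ∀x ∀y (Rxy → Ryy).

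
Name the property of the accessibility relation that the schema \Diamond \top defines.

◇⊤ holds at w iff w has a successor, so frame-validity of ◇⊤ is exactly seriality. Equivalently via □ψ → ◇ψ:
Suppose □ψ→◇ψ is valid. At any x set V(ψ)=W. Then □ψ at x, so ◇ψ at x, so x has a successor.

seriality: \forall x \exists y Rxy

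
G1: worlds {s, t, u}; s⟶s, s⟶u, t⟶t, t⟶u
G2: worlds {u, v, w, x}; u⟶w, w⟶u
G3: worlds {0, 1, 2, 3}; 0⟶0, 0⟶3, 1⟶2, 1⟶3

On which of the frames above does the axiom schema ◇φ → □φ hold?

Frame correspondent (Sahlqvist): ∀x ∀y ∀z (Rxy ∧ Rxz → y = z) — i.e. partial functionality.
G1: fails — s sees both s and u.
G2: satisfies the condition.
G3: fails — 0 sees both 0 and 3.
Valid on: G2.

G2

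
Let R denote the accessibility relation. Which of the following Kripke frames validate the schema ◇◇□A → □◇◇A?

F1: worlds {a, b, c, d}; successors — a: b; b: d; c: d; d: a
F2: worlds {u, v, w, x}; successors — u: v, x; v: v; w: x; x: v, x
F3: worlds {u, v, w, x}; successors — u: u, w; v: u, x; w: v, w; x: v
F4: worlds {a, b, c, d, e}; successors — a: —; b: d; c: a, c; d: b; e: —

F1, F2

The schema corresponds to a generalized confluence (Geach) condition: ∀x ∀y ∀z ((xR²y ∧ xRz) → ∃w (yRw ∧ zR²w)).
F1: holds.
F2: holds.
F3: fails — vR²w, vRx but no t with wRt and xR²t.
F4: fails — cR²a, cRa but no w with aRw and aR²w.
Valid on: F1, F2.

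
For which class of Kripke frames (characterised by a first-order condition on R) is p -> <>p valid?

This is frame-equivalent to □p → p (substitute ¬p for p and contrapose).
Suppose □p→p is valid. At any x set V(p)={w : Rxw}. Then □p holds at x, so p holds at x, i.e. Rxx.

reflexivity: forall x Rxx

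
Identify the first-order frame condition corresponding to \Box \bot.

Emptiness of R

□⊥ is valid iff no world has any successor (otherwise □⊥ fails at any world with one).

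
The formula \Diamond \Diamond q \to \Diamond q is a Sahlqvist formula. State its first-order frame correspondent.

This is a form of the 4 axiom.
Its frame correspondent is transitivity — \forall x \forall y \forall z (Rxy \wedge Ryz \to Rxz).

Transitivity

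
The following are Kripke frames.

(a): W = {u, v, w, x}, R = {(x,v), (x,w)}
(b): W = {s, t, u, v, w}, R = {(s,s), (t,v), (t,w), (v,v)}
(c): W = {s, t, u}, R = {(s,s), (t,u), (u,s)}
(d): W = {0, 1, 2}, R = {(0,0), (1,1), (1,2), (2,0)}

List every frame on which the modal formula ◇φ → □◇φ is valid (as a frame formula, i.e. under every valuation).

The schema corresponds to the Euclidean property: ∀x ∀y ∀z (Rxy ∧ Rxz → Ryz).
(a): fails — Rxw and Rxw but not Rww.
(b): fails — Rtv and Rtw but not Rvw.
(c): fails — Rtu and Rtu but not Ruu.
(d): fails — R12 and R12 but not R22.

none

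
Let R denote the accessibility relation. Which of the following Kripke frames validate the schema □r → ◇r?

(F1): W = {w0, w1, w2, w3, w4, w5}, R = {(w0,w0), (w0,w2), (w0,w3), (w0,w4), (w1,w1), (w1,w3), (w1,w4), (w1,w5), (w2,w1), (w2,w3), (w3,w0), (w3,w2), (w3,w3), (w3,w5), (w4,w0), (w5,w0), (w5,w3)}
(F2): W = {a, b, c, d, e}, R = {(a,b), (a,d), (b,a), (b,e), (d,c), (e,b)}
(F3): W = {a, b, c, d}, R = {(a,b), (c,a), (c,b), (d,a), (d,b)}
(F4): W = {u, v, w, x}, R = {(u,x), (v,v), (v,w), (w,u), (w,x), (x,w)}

The schema corresponds to seriality: ∀x ∃y Rxy.
(F1): holds.
(F2): fails — world c has no successor.
(F3): fails — world b has no successor.
(F4): holds.

(F1), (F4)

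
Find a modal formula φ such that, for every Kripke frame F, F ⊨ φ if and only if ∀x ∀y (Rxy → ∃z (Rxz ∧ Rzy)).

The condition is density. The C4 schema □□ψ → □ψ defines it.
Suppose □□ψ→□ψ is valid. Take Rxy and set V(ψ)={w : xR²w}. Then □□ψ at x, so □ψ at x, so ψ at y, i.e. ∃z(Rxz∧Rzy).

□□ψ → □ψ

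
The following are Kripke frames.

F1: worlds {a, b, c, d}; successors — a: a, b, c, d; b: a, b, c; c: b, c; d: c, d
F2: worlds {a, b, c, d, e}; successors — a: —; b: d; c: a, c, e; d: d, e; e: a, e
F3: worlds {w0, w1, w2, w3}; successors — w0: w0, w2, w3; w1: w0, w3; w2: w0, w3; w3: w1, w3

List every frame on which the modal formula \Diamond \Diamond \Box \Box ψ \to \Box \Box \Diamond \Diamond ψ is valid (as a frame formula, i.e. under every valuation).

This is the axiom for a generalized confluence (Geach) condition; its first-order frame correspondent is \forall x \forall y \forall z ((x R^2 y \wedge x R^2 z) \to \exists w (y R^2 w \wedge z R^2 w)).
F1: holds.
F2: fails — cR²a, cR²a but no w with aR²w and aR²w.
F3: holds.

F1, F3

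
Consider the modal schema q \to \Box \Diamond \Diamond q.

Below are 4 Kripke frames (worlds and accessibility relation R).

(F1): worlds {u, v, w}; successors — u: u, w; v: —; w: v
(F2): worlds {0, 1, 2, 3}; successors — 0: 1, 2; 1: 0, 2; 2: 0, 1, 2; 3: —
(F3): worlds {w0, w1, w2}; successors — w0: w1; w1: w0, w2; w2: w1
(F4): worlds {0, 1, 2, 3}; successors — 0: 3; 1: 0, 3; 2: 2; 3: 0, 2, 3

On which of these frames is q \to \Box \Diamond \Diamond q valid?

(F2)

Frame correspondent (Sahlqvist): \forall x \forall z (xRz \to \exists w (x = w \wedge z R^2 w)) — i.e. a generalized confluence (Geach) condition.
(F1): fails — uRw but no t with u=t and wR²t.
(F2): ✓.
(F3): fails — w0Rw1 but no w with w0=w and w1R²w.
(F4): fails — 1R0 but no w with 1=w and 0R²w.
Valid on: (F2).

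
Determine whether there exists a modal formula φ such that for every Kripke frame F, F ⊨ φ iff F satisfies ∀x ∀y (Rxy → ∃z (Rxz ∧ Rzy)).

Yes: it is density, defined by the C4 schema □□q → □q.

Yes — defined by □□q → □q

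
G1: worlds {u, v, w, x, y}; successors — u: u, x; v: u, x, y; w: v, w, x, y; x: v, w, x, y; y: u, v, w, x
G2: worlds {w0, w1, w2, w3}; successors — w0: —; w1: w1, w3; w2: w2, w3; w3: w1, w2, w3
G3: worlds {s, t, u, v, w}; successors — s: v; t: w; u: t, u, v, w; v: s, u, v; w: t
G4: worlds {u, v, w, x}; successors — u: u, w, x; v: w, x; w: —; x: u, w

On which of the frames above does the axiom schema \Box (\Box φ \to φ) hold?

G2

Frame correspondent (Sahlqvist): \forall x \forall y (Rxy \to Ryy) — i.e. shift-reflexivity.
G1: fails — Rwy but not Ryy.
G2: satisfies the condition.
G3: fails — Rwt but not Rtt.
G4: fails — Rxw but not Rww.
Valid on: G2.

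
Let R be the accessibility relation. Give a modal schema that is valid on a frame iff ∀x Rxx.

□r → r

The condition is reflexivity. The T schema □r → r defines it.
Suppose □r→r is valid. At any x set V(r)={w : Rxw}. Then □r holds at x, so r holds at x, i.e. Rxx.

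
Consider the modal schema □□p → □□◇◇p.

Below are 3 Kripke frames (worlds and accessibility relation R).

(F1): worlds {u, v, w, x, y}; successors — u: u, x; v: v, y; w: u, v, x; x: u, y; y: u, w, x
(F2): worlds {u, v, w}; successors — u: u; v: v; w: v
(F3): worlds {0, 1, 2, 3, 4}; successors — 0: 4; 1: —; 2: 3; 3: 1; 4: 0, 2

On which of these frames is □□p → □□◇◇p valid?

The schema corresponds to a generalized confluence (Geach) condition: ∀x ∀z (xR²z → ∃w (xR²w ∧ zR²w)).
(F1): satisfies the condition.
(F2): satisfies the condition.
(F3): fails — 0R²2 but no w with 0R²w and 2R²w.
Valid on: (F1), (F2).

(F1), (F2)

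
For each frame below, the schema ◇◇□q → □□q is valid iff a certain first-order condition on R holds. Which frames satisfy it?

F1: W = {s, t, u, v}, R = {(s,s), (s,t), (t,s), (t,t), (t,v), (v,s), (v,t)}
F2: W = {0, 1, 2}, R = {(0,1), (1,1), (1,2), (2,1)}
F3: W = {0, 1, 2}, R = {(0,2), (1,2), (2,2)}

Frame correspondent (Sahlqvist): ∀x ∀y ∀z ((xR²y ∧ xR²z) → ∃w (yRw ∧ z = w)) — i.e. a generalized confluence (Geach) condition.
F1: fails — sR²s, sR²v but no w with sRw and v=w.
F2: fails — 0R²2, 0R²2 but no w with 2Rw and 2=w.
F3: holds.

F3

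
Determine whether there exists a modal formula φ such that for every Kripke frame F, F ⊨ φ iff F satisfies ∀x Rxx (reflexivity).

Yes, by □r → r

This is a Sahlqvist condition; the T axiom □r → r defines it.
Suppose □r→r is valid. At any x set V(r)={w : Rxw}. Then □r holds at x, so r holds at x, i.e. Rxx.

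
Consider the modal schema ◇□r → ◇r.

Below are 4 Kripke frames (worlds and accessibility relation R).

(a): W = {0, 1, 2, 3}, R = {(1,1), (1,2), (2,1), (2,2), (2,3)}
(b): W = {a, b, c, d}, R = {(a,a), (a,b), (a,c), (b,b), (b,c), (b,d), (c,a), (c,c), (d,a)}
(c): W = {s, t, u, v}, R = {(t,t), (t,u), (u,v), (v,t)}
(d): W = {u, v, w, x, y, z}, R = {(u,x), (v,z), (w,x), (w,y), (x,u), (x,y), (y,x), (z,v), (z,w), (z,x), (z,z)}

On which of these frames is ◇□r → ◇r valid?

Frame correspondent (Sahlqvist): ∀x ∀y (xRy → ∃w (yRw ∧ xRw)) — i.e. a generalized confluence (Geach) condition.
(a): fails — 2R3 but no w with 3Rw and 2Rw.
(b): fails — bRd but no w with dRw and bRw.
(c): fails — tRu but no w with uRw and tRw.
(d): fails — uRx but no t with xRt and uRt.

none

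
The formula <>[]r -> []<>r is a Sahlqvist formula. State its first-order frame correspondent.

This is the .2 axiom.
Its frame correspondent is convergence — forall x forall y forall z (Rxy & Rxz -> exists w (Ryw & Rzw)).

convergence: forall x forall y forall z (Rxy & Rxz -> exists w (Ryw & Rzw))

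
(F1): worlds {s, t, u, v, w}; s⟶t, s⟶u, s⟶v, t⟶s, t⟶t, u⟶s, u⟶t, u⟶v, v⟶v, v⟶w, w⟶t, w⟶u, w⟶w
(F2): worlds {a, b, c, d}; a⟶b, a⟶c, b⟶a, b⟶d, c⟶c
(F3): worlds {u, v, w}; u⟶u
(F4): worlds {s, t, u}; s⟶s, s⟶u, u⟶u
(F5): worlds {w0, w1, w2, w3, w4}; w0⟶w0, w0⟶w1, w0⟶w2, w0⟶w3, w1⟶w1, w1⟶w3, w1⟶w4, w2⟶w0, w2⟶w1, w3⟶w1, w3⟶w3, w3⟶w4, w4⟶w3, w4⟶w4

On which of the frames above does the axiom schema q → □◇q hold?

This is the axiom for symmetry; its first-order frame correspondent is ∀x ∀y (Rxy → Ryx).
(F1): fails — Ruv but not Rvu.
(F2): fails — Rac but not Rca.
(F3): satisfies the condition.
(F4): fails — Rsu but not Rus.
(F5): fails — Rw0w1 but not Rw1w0.

(F3)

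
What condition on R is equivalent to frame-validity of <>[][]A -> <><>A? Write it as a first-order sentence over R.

forall x forall y (xRy -> exists w (y R^2 w & x R^2 w))

This is a Sahlqvist (Geach-type) schema ◇^1□^2A → □^0◇^2A.
First-order correspondent: forall x forall y (xRy -> exists w (y R^2 w & x R^2 w)).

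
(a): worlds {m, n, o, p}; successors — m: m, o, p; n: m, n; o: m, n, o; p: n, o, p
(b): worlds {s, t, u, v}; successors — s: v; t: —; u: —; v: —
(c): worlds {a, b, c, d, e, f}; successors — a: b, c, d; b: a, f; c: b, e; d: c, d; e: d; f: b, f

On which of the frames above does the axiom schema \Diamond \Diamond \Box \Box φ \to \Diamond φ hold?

The schema corresponds to a generalized confluence (Geach) condition: \forall x \forall y (x R^2 y \to \exists w (y R^2 w \wedge xRw)).
(a): satisfies the condition.
(b): satisfies the condition.
(c): fails — bR²d but no w with dR²w and bRw.
Valid on: (a), (b).

(a), (b)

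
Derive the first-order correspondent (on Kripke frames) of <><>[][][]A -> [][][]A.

forall x forall y forall z ((x R^2 y & x R^3 z) -> exists w (y R^3 w & z = w))

This is a Sahlqvist (Geach-type) schema ◇^2□^3A → □^3◇^0A.
Minimal-valuation argument: fix x; take any y with xR^2y and any z with xR^3z. Set V(A) to the set of worlds R-reachable from y in exactly 3 steps. Then □^3A holds at y, so the antecedent holds at x; validity forces ◇^0A at z, giving a w with zR^0w and yR^3w.
First-order correspondent: forall x forall y forall z ((x R^2 y & x R^3 z) -> exists w (y R^3 w & z = w)).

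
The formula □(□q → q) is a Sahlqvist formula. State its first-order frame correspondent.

Shift-reflexivity

This schema is the T□ axiom.
Its frame correspondent is shift-reflexivity — ∀x ∀y (Rxy → Ryy).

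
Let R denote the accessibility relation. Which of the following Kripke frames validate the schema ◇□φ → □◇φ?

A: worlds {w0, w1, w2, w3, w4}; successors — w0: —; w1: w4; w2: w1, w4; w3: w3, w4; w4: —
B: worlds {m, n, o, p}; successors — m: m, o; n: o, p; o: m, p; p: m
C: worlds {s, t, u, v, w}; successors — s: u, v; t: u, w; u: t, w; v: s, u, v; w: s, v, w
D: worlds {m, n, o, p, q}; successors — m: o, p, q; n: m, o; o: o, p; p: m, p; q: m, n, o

The schema corresponds to convergence: ∀x ∀y ∀z (Rxy ∧ Rxz → ∃w (Ryw ∧ Rzw)).
A: fails — Rw1w4 and Rw1w4 but w4 and w4 have no common successor.
B: holds.
C: fails — Rsv and Rsu but v and u have no common successor.
D: holds.

B, D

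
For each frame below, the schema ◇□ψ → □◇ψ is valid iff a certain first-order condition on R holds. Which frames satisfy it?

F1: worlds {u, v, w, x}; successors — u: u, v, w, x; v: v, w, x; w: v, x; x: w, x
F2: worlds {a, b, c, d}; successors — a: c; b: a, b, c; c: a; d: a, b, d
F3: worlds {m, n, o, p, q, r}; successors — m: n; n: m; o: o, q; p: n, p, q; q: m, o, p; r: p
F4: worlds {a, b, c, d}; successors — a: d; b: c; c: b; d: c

Frame correspondent (Sahlqvist): ∀x ∀y ∀z (Rxy ∧ Rxz → ∃w (Ryw ∧ Rzw)) — i.e. convergence.
F1: condition met.
F2: fails — Rbc and Rba but c and a have no common successor.
F3: fails — Rpn and Rpp but n and p have no common successor.
F4: condition met.

F1, F4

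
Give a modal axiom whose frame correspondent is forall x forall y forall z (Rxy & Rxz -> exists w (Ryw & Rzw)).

A defining formula is ◇□q → □◇q (the .2 axiom).
Suppose ◇□q→□◇q is valid. Take Rxy, Rxz and set V(q)={w : Ryw}. Then □q at y so ◇□q at x, so □◇q at x, so ◇q at z, giving w with Rzw and Ryw.

◇□q → □◇q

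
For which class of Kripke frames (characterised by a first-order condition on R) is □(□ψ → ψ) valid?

Suppose □(□ψ→ψ) is valid. Take Rxy and set V(ψ)={w : Ryw}. Then at y, □ψ holds; since □(□ψ→ψ) at x, □ψ→ψ at y, so ψ at y, i.e. Ryy.
Conversely, on a frame with shift-reflexivity the schema holds at every world under every valuation.
So the correspondent is shift-reflexivity.

shift-reflexivity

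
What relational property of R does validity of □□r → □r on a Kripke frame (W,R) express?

density

Suppose □□r→□r is valid. Take Rxy and set V(r)={w : xR²w}. Then □□r at x, so □r at x, so r at y, i.e. ∃z(Rxz∧Rzy).
Conversely, on a frame with density the schema holds at every world under every valuation.
So the correspondent is density.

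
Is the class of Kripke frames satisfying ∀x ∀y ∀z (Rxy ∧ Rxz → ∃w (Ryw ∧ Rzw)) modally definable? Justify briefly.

Yes, by ◇□q → □◇q

This is a Sahlqvist condition; the .2 axiom ◇□q → □◇q defines it.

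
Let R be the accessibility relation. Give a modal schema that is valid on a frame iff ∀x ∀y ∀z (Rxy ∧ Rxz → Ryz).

◇ψ → □◇ψ

The condition is the Euclidean property. The 5 schema ◇ψ → □◇ψ defines it.
Suppose ◇ψ→□◇ψ is valid. Take Rxy, Rxz and set V(ψ)={y}. Then ◇ψ at x, so □◇ψ at x, so ◇ψ at z, so some w with Rzw has ψ; w=y, i.e. Rzy. By symmetry of the argument, Ryz.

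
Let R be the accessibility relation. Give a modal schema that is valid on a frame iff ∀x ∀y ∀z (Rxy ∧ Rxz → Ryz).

◇ψ → □◇ψ

This is the Euclidean property; the standard corresponding axiom is 5: ◇ψ → □◇ψ.
Suppose ◇ψ→□◇ψ is valid. Take Rxy, Rxz and set V(ψ)={y}. Then ◇ψ at x, so □◇ψ at x, so ◇ψ at z, so some w with Rzw has ψ; w=y, i.e. Rzy. By symmetry of the argument, Ryz.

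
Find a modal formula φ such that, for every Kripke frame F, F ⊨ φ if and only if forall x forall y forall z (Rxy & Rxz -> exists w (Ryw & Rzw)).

The condition is convergence. The .2 schema ◇□s → □◇s defines it.
Suppose ◇□s→□◇s is valid. Take Rxy, Rxz and set V(s)={w : Ryw}. Then □s at y so ◇□s at x, so □◇s at x, so ◇s at z, giving w with Rzw and Ryw.

◇□s → □◇s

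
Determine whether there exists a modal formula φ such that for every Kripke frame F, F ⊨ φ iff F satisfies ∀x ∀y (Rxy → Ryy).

Yes, by □(□r → r)

Yes: it is shift-reflexivity, defined by the T□ schema □(□r → r).
Suppose □(□r→r) is valid. Take Rxy and set V(r)={w : Ryw}. Then at y, □r holds; since □(□r→r) at x, □r→r at y, so r at y, i.e. Ryy.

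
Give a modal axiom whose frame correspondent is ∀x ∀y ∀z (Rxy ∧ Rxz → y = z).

This is partial functionality; the standard corresponding axiom is CD: ◇p → □p.
Suppose ◇p→□p is valid. Take Rxy, Rxz and set V(p)={y}. Then ◇p at x, so □p at x, so p at z, i.e. z=y.

◇p → □p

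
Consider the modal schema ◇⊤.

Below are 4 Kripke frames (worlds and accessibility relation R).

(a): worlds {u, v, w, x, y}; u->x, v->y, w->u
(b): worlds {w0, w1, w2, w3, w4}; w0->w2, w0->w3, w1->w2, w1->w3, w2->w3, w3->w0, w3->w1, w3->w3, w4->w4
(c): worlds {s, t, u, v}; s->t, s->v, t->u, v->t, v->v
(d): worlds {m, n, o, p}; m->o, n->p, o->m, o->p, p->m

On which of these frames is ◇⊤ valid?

(b), (d)

This is the axiom for seriality; its first-order frame correspondent is ∀x ∃y Rxy.
(a): fails — world x has no successor.
(b): condition met.
(c): fails — world u has no successor.
(d): condition met.
Valid on: (b), (d).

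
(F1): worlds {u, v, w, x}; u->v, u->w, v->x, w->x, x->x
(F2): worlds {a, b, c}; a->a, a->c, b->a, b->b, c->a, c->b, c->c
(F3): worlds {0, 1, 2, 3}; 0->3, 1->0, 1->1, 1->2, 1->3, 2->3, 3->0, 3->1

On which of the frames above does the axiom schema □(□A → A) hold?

(F2)

The schema corresponds to shift-reflexivity: ∀x ∀y (Rxy → Ryy).
(F1): fails — Ruv but not Rvv.
(F2): ✓.
(F3): fails — R10 but not R00.
Valid on: (F2).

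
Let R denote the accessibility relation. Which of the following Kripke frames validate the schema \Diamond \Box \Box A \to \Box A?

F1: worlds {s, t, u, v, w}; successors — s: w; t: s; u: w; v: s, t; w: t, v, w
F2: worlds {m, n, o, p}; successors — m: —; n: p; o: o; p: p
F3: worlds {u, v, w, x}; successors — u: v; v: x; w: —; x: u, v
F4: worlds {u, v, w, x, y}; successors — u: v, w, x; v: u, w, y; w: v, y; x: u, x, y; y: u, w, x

The schema corresponds to a generalized confluence (Geach) condition: \forall x \forall y \forall z ((xRy \wedge xRz) \to \exists w (y R^2 w \wedge z = w)).
F1: fails — tRs, tRs but no w* with sR²w* and s=w*.
F2: condition met.
F3: fails — xRu, xRu but no t with uR²t and u=t.
F4: fails — uRw, uRv but no t with wR²t and v=t.
Valid on: F2.

F2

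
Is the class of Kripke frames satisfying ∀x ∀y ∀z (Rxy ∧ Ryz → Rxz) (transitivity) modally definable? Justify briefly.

Yes: it is transitivity, defined by the 4 schema □r → □□r.
Suppose □r→□□r is valid. Take Rxy, Ryz and set V(r)={w : Rxw}. Then □r at x, so □□r at x, so □r at y, so r at z, i.e. Rxz.

Yes — defined by □r → □□r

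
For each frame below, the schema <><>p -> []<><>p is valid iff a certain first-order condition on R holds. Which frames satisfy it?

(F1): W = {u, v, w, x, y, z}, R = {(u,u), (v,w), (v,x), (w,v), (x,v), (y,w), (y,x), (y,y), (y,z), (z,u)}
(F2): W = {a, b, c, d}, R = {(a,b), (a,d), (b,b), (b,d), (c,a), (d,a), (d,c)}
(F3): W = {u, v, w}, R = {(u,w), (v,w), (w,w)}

The schema corresponds to a generalized confluence (Geach) condition: forall x forall y forall z ((x R^2 y & xRz) -> exists w (y = w & z R^2 w)).
(F1): fails — vR²v, vRw but no t with v=t and wR²t.
(F2): fails — aR²c, aRd but no w with c=w and dR²w.
(F3): holds.
Valid on: (F3).

(F3)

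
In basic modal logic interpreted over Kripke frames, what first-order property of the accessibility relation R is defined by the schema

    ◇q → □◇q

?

Suppose ◇q→□◇q is valid. Take Rxy, Rxz and set V(q)={y}. Then ◇q at x, so □◇q at x, so ◇q at z, so some w with Rzw has q; w=y, i.e. Rzy. By symmetry of the argument, Ryz.

the Euclidean property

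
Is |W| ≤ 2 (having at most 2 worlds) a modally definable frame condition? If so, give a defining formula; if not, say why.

Not modally definable

Any modally definable frame class is closed under disjoint unions.
Any modal formula valid on each of 3 disjoint one-world frames is valid on their disjoint union (validity is preserved under disjoint unions). Each one-world frame has |W|=1≤2, but the union has |W|=3.
So no modal formula (or set of formulas) defines exactly the |W|≤2 frames.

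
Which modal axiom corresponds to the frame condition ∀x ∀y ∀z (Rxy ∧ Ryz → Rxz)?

This is transitivity; the standard corresponding axiom is 4: □q → □□q.

□q → □□q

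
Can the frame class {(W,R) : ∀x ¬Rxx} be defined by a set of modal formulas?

Modal frame validity is preserved under surjective bounded morphisms.
The 2-cycle (worlds s,t with s→t→s) is irreflexive, and the map sending every world to a single reflexive point • is a surjective bounded morphism (forth: every edge maps to (•,•); back: every world has a successor). So any modal formula valid on the 2-cycle is also valid on the reflexive point, which is not irreflexive.
Hence irreflexivity is not modally definable.

No — not modally definable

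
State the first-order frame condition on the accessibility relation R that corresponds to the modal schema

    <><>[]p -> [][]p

forall x forall y forall z ((x R^2 y & x R^2 z) -> exists w (yRw & z = w))

This is a Sahlqvist (Geach-type) schema ◇^2□^1p → □^2◇^0p.
Minimal-valuation argument: fix x; take any y with xR^2y and any z with xR^2z. Set V(p) to the set of worlds R-reachable from y in exactly 1 step. Then □^1p holds at y, so the antecedent holds at x; validity forces ◇^0p at z, giving a w with zR^0w and yR^1w.
First-order correspondent: forall x forall y forall z ((x R^2 y & x R^2 z) -> exists w (yRw & z = w)).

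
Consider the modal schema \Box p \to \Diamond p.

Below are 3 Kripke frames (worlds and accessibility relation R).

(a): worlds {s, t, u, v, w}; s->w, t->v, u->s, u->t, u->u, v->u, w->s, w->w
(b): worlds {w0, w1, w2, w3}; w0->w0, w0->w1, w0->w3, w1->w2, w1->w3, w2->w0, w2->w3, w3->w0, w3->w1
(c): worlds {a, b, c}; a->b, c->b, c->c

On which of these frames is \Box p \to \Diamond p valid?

(a), (b)

The schema corresponds to seriality: \forall x \exists y Rxy.
(a): condition met.
(b): condition met.
(c): fails — world b has no successor.
Valid on: (a), (b).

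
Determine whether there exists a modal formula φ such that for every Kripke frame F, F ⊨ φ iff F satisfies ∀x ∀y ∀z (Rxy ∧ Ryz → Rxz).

Yes, by □p → □□p

The condition is transitivity. A defining modal formula is □p → □□p.
Suppose □p→□□p is valid. Take Rxy, Ryz and set V(p)={w : Rxw}. Then □p at x, so □□p at x, so □p at y, so p at z, i.e. Rxz.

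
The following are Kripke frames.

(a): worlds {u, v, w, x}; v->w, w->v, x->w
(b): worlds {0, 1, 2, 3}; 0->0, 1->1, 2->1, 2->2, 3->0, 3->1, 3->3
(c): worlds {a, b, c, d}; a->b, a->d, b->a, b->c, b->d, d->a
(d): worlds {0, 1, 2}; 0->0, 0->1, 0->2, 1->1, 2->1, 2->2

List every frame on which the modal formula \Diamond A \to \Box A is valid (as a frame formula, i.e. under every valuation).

The schema corresponds to partial functionality: \forall x \forall y \forall z (Rxy \wedge Rxz \to y = z).
(a): satisfies the condition.
(b): fails — 2 sees both 1 and 2.
(c): fails — a sees both b and d.
(d): fails — 0 sees both 0 and 1.
Valid on: (a).

(a)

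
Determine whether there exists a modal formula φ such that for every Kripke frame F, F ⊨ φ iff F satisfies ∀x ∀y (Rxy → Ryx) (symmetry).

This is a Sahlqvist condition; the B axiom q → □◇q defines it.
Suppose q→□◇q is valid. Take Rxy and set V(q)={x}. Then q at x, so □◇q at x, so ◇q at y, so some z with Ryz has q; z=x, i.e. Ryx.

Definable; q → □◇q defines it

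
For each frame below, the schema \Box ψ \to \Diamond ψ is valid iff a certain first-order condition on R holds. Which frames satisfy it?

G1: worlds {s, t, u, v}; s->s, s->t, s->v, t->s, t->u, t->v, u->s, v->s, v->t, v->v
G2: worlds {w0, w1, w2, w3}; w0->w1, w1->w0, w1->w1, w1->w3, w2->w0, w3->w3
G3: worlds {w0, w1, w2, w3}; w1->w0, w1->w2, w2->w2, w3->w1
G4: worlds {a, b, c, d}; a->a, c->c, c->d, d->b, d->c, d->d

G1, G2

The schema corresponds to seriality: \forall x \exists y Rxy.
G1: ✓.
G2: ✓.
G3: fails — world w0 has no successor.
G4: fails — world b has no successor.
Valid on: G1, G2.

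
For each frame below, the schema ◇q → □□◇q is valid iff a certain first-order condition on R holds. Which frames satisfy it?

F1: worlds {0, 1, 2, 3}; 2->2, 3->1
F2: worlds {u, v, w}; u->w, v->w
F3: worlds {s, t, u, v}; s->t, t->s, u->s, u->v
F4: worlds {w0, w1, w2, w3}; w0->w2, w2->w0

F1, F2, F4

The schema corresponds to a generalized confluence (Geach) condition: ∀x ∀y ∀z ((xRy ∧ xR²z) → ∃w (y = w ∧ zRw)).
F1: condition met.
F2: condition met.
F3: fails — uRv, uR²t but no w with v=w and tRw.
F4: condition met.
Valid on: F1, F2, F4.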